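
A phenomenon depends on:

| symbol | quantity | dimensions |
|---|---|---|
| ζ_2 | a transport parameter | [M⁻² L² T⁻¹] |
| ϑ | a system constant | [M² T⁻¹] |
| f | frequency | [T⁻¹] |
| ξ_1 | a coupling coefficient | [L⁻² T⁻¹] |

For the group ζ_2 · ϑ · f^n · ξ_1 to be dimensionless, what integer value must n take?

Balance the T exponent: (-1)·n from f, plus (-1) + (-1) + (-1) = -3 from the rest, must sum to zero.
−n − 3 = 0, so n = -3.

-3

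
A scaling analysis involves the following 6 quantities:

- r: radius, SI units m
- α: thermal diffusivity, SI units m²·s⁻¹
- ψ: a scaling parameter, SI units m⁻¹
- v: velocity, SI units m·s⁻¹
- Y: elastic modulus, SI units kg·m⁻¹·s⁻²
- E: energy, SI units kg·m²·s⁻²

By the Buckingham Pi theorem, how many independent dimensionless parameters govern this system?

There are 6 variables and 3 base dimensions (M, L, T).
The dimension matrix has rank 3.
Independent dimensionless groups: 6 − 3 = 3.

3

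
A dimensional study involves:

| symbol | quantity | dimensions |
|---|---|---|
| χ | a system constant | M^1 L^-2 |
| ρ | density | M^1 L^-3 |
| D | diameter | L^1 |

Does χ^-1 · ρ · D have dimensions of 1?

yes

Sum the exponent of each base dimension across the product:
  M: −[χ]_M + [ρ]_M + [D]_M = −(1) + (1) + (0) = 0
  L: −[χ]_L + [ρ]_L + [D]_L = −(-2) + (-3) + (1) = 0
  T: −[χ]_T + [ρ]_T + [D]_T = −(0) + (0) + (0) = 0
All base exponents vanish — dimensionless.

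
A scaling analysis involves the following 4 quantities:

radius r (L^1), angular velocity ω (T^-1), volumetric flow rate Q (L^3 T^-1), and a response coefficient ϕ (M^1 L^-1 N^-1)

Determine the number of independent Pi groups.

There are 4 variables and 4 base dimensions (M, L, T, N).
The dimension matrix has rank 3 (less than 4: the dimension vectors are linearly dependent).
Independent dimensionless groups: 4 − 3 = 1.

1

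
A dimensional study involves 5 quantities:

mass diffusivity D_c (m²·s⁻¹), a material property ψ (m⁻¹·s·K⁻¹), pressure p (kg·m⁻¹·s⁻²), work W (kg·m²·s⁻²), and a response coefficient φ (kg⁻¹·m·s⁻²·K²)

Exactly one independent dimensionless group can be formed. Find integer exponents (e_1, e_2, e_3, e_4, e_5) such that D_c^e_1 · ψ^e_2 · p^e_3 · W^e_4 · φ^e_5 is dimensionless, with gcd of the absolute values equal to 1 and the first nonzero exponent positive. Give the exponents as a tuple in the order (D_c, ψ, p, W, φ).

(2, -2, 1, -2, -1)

M: e_1·(0) + e_2·(0) + e_3·(1) + e_4·(1) + e_5·(-1) = 0
L: e_1·(2) + e_2·(-1) + e_3·(-1) + e_4·(2) + e_5·(1) = 0
T: e_1·(-1) + e_2·(1) + e_3·(-2) + e_4·(-2) + e_5·(-2) = 0
Θ: e_1·(0) + e_2·(-1) + e_3·(0) + e_4·(0) + e_5·(2) = 0
Solving this homogeneous linear system for the smallest-integer solution (first nonzero entry positive) gives (2, -2, 1, -2, -1).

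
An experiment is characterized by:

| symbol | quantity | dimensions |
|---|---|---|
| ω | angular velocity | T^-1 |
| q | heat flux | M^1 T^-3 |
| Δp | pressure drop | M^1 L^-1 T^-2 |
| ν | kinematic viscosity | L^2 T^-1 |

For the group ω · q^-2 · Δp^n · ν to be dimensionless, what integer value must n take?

2

Balance the M exponent: (1)·n from Δp, plus (0) − 2·(1) + (0) = -2 from the rest, must sum to zero.
n − 2 = 0, so n = 2.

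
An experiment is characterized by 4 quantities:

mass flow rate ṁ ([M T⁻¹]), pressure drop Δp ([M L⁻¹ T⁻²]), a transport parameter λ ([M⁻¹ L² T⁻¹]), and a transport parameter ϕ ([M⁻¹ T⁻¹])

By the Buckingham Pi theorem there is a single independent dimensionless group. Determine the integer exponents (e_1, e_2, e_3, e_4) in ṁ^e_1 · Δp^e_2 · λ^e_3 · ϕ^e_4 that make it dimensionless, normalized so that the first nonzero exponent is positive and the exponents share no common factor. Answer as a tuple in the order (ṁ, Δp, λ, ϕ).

M: e_1·(1) + e_2·(1) + e_3·(-1) + e_4·(-1) = 0
L: e_1·(0) + e_2·(-1) + e_3·(2) + e_4·(0) = 0
T: e_1·(-1) + e_2·(-2) + e_3·(-1) + e_4·(-1) = 0
Solving this homogeneous linear system for the smallest-integer solution (first nonzero entry positive) gives (3, -2, -1, 2).

(3, -2, -1, 2)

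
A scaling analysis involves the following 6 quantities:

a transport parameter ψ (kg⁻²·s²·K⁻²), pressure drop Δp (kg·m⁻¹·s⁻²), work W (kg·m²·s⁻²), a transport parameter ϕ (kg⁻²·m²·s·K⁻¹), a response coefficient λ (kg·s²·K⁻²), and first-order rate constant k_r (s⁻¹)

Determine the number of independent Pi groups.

There are 6 variables and 4 base dimensions (M, L, T, Θ).
The dimension matrix has rank 4.
Independent dimensionless groups: 6 − 4 = 2.

2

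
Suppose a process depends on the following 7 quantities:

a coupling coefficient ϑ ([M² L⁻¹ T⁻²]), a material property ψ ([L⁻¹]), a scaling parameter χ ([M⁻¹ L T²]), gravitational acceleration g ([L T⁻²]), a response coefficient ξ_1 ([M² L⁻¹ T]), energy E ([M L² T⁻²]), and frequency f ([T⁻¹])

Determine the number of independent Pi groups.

There are 7 variables and 3 base dimensions (M, L, T).
The dimension matrix has rank 3.
Independent dimensionless groups: 7 − 3 = 4.

4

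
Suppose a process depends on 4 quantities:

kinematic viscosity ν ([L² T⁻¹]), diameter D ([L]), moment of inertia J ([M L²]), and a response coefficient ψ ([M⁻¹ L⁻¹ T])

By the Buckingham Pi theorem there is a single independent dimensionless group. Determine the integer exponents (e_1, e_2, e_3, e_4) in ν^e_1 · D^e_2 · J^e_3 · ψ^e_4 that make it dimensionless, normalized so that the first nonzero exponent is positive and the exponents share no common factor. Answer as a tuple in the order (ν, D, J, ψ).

M: e_1·(0) + e_2·(0) + e_3·(1) + e_4·(-1) = 0
L: e_1·(2) + e_2·(1) + e_3·(2) + e_4·(-1) = 0
T: e_1·(-1) + e_2·(0) + e_3·(0) + e_4·(1) = 0
Solving this homogeneous linear system for the smallest-integer solution (first nonzero entry positive) gives (1, -3, 1, 1).

(1, -3, 1, 1)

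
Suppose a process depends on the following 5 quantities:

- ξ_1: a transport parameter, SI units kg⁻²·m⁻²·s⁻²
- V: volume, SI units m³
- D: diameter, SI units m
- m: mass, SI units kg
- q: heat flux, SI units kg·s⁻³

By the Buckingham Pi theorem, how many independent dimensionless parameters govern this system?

There are 5 variables and 3 base dimensions (M, L, T).
The dimension matrix has rank 3.
Independent dimensionless groups: 5 − 3 = 2.

2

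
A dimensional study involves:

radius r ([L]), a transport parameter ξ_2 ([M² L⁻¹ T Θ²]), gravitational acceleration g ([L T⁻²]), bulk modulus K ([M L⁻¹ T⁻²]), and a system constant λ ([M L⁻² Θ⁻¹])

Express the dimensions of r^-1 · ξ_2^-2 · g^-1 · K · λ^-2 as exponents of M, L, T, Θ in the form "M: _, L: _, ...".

Collect each base-dimension exponent across the product:
  M: −(0) − 2·(2) − (0) + (1) − 2·(1) = -5
  L: −(1) − 2·(-1) − (1) + (-1) − 2·(-2) = 3
  T: −(0) − 2·(1) − (-2) + (-2) − 2·(0) = -2
  Θ: −(0) − 2·(2) − (0) + (0) − 2·(-1) = -2
So the dimensions are [M⁻⁵ L³ T⁻² Θ⁻²].

M: -5, L: 3, T: -2, Θ: -2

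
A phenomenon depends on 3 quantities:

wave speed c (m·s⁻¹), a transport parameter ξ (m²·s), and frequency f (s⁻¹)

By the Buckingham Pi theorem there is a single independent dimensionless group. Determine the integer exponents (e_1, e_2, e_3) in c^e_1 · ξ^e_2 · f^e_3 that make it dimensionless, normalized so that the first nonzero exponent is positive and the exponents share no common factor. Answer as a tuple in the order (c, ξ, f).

L: e_1·(1) + e_2·(2) + e_3·(0) = 0
T: e_1·(-1) + e_2·(1) + e_3·(-1) = 0
Solving this homogeneous linear system for the smallest-integer solution (first nonzero entry positive) gives (2, -1, -3).

(2, -1, -3)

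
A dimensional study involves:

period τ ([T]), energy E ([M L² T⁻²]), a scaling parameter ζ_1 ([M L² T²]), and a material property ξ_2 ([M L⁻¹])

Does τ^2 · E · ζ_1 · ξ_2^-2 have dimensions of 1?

no

Sum the exponent of each base dimension across the product:
  M: 2·[τ]_M + [E]_M + [ζ_1]_M − 2·[ξ_2]_M = 2·(0) + (1) + (1) − 2·(1) = 0
  L: 2·[τ]_L + [E]_L + [ζ_1]_L − 2·[ξ_2]_L = 2·(0) + (2) + (2) − 2·(-1) = 6
  T: 2·[τ]_T + [E]_T + [ζ_1]_T − 2·[ξ_2]_T = 2·(1) + (-2) + (2) − 2·(0) = 2
Net dimensions [L⁶ T²] ≠ [1] — not dimensionless.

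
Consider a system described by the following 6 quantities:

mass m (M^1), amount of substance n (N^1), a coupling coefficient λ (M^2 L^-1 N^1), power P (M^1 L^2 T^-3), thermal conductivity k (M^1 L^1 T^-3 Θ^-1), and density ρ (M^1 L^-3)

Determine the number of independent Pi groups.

1

There are 6 variables and 5 base dimensions (M, L, T, Θ, N).
The dimension matrix has rank 5.
Independent dimensionless groups: 6 − 5 = 1.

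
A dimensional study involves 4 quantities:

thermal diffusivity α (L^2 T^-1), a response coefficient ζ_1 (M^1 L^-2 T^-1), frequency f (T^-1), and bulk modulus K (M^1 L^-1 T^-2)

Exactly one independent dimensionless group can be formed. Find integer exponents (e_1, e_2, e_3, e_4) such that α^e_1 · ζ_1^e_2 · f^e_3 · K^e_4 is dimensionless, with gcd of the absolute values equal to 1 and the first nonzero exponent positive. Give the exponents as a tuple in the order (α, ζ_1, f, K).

M: e_1·(0) + e_2·(1) + e_3·(0) + e_4·(1) = 0
L: e_1·(2) + e_2·(-2) + e_3·(0) + e_4·(-1) = 0
T: e_1·(-1) + e_2·(-1) + e_3·(-1) + e_4·(-2) = 0
Solving this homogeneous linear system for the smallest-integer solution (first nonzero entry positive) gives (1, 2, 1, -2).

(1, 2, 1, -2)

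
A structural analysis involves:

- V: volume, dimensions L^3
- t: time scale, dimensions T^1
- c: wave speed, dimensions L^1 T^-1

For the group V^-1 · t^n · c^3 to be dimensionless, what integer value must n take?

Balance the T exponent: (1)·n from t, plus −(0) + 3·(-1) = -3 from the rest, must sum to zero.
n − 3 = 0, so n = 3.

3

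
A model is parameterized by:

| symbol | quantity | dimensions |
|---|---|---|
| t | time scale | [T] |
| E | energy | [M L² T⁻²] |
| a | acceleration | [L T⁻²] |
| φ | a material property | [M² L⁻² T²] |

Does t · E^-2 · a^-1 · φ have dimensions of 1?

no

Sum the exponent of each base dimension across the product:
  M: [t]_M − 2·[E]_M − [a]_M + [φ]_M = (0) − 2·(1) − (0) + (2) = 0
  L: [t]_L − 2·[E]_L − [a]_L + [φ]_L = (0) − 2·(2) − (1) + (-2) = -7
  T: [t]_T − 2·[E]_T − [a]_T + [φ]_T = (1) − 2·(-2) − (-2) + (2) = 9
Net dimensions [L⁻⁷ T⁹] ≠ [1] — not dimensionless.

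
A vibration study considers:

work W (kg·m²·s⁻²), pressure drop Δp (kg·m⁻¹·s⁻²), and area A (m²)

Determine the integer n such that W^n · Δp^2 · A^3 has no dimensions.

Balance the M exponent: (1)·n from W, plus 2·(1) + 3·(0) = 2 from the rest, must sum to zero.
n + 2 = 0, so n = -2.

-2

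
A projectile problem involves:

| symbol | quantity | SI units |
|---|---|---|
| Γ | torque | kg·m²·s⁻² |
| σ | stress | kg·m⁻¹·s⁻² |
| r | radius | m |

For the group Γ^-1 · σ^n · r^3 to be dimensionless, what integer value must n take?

Balance the M exponent: (1)·n from σ, plus −(1) + 3·(0) = -1 from the rest, must sum to zero.
n − 1 = 0, so n = 1.

1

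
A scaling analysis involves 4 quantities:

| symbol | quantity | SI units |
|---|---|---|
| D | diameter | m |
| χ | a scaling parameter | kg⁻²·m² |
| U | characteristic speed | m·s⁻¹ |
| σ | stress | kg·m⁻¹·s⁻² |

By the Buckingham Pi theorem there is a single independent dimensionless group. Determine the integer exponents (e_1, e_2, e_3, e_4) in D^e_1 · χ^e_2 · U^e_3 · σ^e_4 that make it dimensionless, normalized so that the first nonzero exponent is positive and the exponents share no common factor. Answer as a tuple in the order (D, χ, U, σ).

(4, 1, -4, 2)

M: e_1·(0) + e_2·(-2) + e_3·(0) + e_4·(1) = 0
L: e_1·(1) + e_2·(2) + e_3·(1) + e_4·(-1) = 0
T: e_1·(0) + e_2·(0) + e_3·(-1) + e_4·(-2) = 0
Solving this homogeneous linear system for the smallest-integer solution (first nonzero entry positive) gives (4, 1, -4, 2).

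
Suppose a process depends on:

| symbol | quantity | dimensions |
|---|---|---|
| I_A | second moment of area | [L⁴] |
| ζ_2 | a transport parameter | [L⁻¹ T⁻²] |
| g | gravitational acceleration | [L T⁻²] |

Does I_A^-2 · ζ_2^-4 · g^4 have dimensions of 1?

Sum the exponent of each base dimension across the product:
  L: −2·[I_A]_L − 4·[ζ_2]_L + 4·[g]_L = −2·(4) − 4·(-1) + 4·(1) = 0
  T: −2·[I_A]_T − 4·[ζ_2]_T + 4·[g]_T = −2·(0) − 4·(-2) + 4·(-2) = 0
All base exponents vanish — dimensionless.

yes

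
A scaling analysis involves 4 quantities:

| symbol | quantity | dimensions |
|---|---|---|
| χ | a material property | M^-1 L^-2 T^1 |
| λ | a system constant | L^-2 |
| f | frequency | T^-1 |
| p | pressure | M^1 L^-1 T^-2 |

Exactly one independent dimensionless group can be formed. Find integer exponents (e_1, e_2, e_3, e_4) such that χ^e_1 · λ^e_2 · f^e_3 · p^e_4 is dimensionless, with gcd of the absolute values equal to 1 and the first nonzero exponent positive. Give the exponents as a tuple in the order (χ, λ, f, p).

M: e_1·(-1) + e_2·(0) + e_3·(0) + e_4·(1) = 0
L: e_1·(-2) + e_2·(-2) + e_3·(0) + e_4·(-1) = 0
T: e_1·(1) + e_2·(0) + e_3·(-1) + e_4·(-2) = 0
Solving this homogeneous linear system for the smallest-integer solution (first nonzero entry positive) gives (2, -3, -2, 2).

(2, -3, -2, 2)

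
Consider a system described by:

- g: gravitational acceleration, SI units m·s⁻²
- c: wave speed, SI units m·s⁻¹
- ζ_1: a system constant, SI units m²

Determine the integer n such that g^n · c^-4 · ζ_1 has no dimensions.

Balance the L exponent: (1)·n from g, plus −4·(1) + (2) = -2 from the rest, must sum to zero.
n − 2 = 0, so n = 2.

2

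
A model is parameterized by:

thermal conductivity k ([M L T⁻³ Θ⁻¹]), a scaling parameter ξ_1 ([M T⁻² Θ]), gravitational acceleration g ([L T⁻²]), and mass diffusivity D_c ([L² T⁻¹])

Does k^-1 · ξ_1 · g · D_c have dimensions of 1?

no

Sum the exponent of each base dimension across the product:
  M: −[k]_M + [ξ_1]_M + [g]_M + [D_c]_M = −(1) + (1) + (0) + (0) = 0
  L: −[k]_L + [ξ_1]_L + [g]_L + [D_c]_L = −(1) + (0) + (1) + (2) = 2
  T: −[k]_T + [ξ_1]_T + [g]_T + [D_c]_T = −(-3) + (-2) + (-2) + (-1) = -2
  Θ: −[k]_Θ + [ξ_1]_Θ + [g]_Θ + [D_c]_Θ = −(-1) + (1) + (0) + (0) = 2
Net dimensions [L² T⁻² Θ²] ≠ [1] — not dimensionless.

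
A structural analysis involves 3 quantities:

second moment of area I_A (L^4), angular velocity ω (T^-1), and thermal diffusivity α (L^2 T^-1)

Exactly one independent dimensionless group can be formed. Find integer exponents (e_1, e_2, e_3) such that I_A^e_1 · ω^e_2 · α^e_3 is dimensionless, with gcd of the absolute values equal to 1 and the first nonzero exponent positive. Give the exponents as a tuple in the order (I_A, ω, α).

L: e_1·(4) + e_2·(0) + e_3·(2) = 0
T: e_1·(0) + e_2·(-1) + e_3·(-1) = 0
Solving this homogeneous linear system for the smallest-integer solution (first nonzero entry positive) gives (1, 2, -2).

(1, 2, -2)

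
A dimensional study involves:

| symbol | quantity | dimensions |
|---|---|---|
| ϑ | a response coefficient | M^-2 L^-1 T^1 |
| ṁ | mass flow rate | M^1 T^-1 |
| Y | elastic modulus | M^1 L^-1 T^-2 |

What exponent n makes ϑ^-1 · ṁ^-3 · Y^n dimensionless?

Balance the M exponent: (1)·n from Y, plus −(-2) − 3·(1) = -1 from the rest, must sum to zero.
n − 1 = 0, so n = 1.

1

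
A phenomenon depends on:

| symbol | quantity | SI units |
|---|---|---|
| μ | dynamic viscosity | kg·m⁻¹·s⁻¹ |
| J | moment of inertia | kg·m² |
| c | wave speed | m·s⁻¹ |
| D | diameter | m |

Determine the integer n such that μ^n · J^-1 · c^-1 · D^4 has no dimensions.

Balance the M exponent: (1)·n from μ, plus −(1) − (0) + 4·(0) = -1 from the rest, must sum to zero.
n − 1 = 0, so n = 1.

1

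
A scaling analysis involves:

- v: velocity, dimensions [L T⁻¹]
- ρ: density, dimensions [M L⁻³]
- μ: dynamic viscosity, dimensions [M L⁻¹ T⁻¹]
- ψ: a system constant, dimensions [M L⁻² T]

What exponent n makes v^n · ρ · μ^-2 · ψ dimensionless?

Balance the L exponent: (1)·n from v, plus (-3) − 2·(-1) + (-2) = -3 from the rest, must sum to zero.
n − 3 = 0, so n = 3.

3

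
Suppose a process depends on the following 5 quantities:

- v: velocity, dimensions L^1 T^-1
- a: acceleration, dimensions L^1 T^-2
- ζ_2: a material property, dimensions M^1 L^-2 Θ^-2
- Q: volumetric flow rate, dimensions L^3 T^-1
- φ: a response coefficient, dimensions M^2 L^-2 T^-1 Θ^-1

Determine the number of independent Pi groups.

There are 5 variables and 4 base dimensions (M, L, T, Θ).
The dimension matrix has rank 4.
Independent dimensionless groups: 5 − 4 = 1.

1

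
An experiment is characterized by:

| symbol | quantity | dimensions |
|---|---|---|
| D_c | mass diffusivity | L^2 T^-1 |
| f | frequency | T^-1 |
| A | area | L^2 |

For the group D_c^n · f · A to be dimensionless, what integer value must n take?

-1

Balance the L exponent: (2)·n from D_c, plus (0) + (2) = 2 from the rest, must sum to zero.
2n + 2 = 0, so n = -1.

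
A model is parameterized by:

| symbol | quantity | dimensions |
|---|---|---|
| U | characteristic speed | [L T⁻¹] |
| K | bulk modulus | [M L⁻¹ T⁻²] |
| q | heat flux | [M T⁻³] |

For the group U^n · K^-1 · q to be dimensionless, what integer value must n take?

Balance the L exponent: (1)·n from U, plus −(-1) + (0) = 1 from the rest, must sum to zero.
n + 1 = 0, so n = -1.

-1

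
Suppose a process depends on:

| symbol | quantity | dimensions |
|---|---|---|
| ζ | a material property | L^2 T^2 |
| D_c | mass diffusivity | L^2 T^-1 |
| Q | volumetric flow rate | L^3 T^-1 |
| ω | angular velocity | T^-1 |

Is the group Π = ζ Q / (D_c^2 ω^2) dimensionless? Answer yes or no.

Sum the exponent of each base dimension across the product:
  L: [ζ]_L − 2·[D_c]_L + [Q]_L − 2·[ω]_L = (2) − 2·(2) + (3) − 2·(0) = 1
  T: [ζ]_T − 2·[D_c]_T + [Q]_T − 2·[ω]_T = (2) − 2·(-1) + (-1) − 2·(-1) = 5
Net dimensions [L T⁵] ≠ [1] — not dimensionless.

no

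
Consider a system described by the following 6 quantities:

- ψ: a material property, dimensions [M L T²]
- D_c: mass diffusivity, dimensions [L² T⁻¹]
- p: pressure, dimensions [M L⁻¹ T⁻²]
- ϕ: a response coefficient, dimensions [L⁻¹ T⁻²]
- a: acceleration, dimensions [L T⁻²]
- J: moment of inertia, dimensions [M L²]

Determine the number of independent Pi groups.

There are 6 variables and 3 base dimensions (M, L, T).
The dimension matrix has rank 3.
Independent dimensionless groups: 6 − 3 = 3.

3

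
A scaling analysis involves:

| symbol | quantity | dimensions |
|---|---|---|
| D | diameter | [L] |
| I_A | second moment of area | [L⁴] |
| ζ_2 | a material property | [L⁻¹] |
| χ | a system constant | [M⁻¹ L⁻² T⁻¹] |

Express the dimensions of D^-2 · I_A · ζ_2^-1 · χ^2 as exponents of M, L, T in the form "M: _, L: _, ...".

Collect each base-dimension exponent across the product:
  M: −2·(0) + (0) − (0) + 2·(-1) = -2
  L: −2·(1) + (4) − (-1) + 2·(-2) = -1
  T: −2·(0) + (0) − (0) + 2·(-1) = -2
So the dimensions are [M⁻² L⁻¹ T⁻²].

M: -2, L: -1, T: -2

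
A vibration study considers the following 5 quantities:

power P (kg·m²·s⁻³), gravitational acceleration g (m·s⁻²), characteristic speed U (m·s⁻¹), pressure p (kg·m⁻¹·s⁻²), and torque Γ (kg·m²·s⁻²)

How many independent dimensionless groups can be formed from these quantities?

There are 5 variables and 3 base dimensions (M, L, T).
The dimension matrix has rank 3.
Independent dimensionless groups: 5 − 3 = 2.

2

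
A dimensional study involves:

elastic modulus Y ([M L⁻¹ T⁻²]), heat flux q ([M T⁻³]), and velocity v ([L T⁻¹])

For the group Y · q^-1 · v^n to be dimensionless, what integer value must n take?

Balance the L exponent: (1)·n from v, plus (-1) − (0) = -1 from the rest, must sum to zero.
n − 1 = 0, so n = 1.

1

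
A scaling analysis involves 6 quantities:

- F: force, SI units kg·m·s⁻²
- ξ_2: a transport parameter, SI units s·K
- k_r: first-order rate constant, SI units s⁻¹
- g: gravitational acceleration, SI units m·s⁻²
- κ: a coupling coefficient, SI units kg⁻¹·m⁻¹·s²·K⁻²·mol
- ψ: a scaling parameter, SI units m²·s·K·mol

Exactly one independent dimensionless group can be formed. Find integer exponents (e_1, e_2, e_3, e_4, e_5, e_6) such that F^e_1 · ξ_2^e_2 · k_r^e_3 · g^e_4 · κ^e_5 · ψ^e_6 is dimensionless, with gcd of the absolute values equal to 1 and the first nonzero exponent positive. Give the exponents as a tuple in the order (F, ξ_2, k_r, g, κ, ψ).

M: e_1·(1) + e_2·(0) + e_3·(0) + e_4·(0) + e_5·(-1) + e_6·(0) = 0
L: e_1·(1) + e_2·(0) + e_3·(0) + e_4·(1) + e_5·(-1) + e_6·(2) = 0
T: e_1·(-2) + e_2·(1) + e_3·(-1) + e_4·(-2) + e_5·(2) + e_6·(1) = 0
Θ: e_1·(0) + e_2·(1) + e_3·(0) + e_4·(0) + e_5·(-2) + e_6·(1) = 0
N: e_1·(0) + e_2·(0) + e_3·(0) + e_4·(0) + e_5·(1) + e_6·(1) = 0
Solving this homogeneous linear system for the smallest-integer solution (first nonzero entry positive) gives (1, 3, -2, 2, 1, -1).

(1, 3, -2, 2, 1, -1)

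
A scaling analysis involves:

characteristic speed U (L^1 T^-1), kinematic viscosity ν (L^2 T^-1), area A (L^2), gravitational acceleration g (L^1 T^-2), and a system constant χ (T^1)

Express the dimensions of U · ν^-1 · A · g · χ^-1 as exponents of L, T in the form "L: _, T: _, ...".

Collect each base-dimension exponent across the product:
  L: (1) − (2) + (2) + (1) − (0) = 2
  T: (-1) − (-1) + (0) + (-2) − (1) = -3
So the dimensions are [L² T⁻³].

L: 2, T: -3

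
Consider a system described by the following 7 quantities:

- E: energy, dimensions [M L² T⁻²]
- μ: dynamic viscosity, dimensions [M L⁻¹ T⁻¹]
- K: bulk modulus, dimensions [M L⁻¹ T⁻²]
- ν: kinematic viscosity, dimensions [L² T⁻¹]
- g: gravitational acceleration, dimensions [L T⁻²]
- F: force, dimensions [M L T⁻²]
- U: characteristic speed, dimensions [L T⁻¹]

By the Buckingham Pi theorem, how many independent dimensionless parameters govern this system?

4

There are 7 variables and 3 base dimensions (M, L, T).
The dimension matrix has rank 3.
Independent dimensionless groups: 7 − 3 = 4.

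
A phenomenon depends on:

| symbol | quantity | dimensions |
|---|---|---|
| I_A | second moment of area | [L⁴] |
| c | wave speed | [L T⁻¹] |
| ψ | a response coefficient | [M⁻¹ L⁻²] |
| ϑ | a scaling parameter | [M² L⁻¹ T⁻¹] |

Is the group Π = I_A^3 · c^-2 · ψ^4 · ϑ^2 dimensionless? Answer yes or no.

yes

Sum the exponent of each base dimension across the product:
  M: 3·[I_A]_M − 2·[c]_M + 4·[ψ]_M + 2·[ϑ]_M = 3·(0) − 2·(0) + 4·(-1) + 2·(2) = 0
  L: 3·[I_A]_L − 2·[c]_L + 4·[ψ]_L + 2·[ϑ]_L = 3·(4) − 2·(1) + 4·(-2) + 2·(-1) = 0
  T: 3·[I_A]_T − 2·[c]_T + 4·[ψ]_T + 2·[ϑ]_T = 3·(0) − 2·(-1) + 4·(0) + 2·(-1) = 0
All base exponents vanish — dimensionless.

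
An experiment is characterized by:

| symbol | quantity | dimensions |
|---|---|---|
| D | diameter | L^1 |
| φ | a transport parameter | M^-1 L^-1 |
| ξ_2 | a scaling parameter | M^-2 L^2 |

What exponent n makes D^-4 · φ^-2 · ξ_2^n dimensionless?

Balance the M exponent: (-2)·n from ξ_2, plus −4·(0) − 2·(-1) = 2 from the rest, must sum to zero.
-2n + 2 = 0, so n = 1.

1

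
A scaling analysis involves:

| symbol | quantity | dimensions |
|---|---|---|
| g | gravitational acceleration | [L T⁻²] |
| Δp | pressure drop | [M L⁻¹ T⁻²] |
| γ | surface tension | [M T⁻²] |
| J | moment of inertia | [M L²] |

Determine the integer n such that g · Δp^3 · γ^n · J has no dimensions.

Balance the M exponent: (1)·n from γ, plus (0) + 3·(1) + (1) = 4 from the rest, must sum to zero.
n + 4 = 0, so n = -4.

-4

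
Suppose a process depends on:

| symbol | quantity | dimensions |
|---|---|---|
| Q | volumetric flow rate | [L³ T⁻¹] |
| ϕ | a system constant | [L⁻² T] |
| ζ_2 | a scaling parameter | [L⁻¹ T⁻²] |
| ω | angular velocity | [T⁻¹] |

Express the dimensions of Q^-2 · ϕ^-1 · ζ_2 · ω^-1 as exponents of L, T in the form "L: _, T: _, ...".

L: -5, T: 0

Collect each base-dimension exponent across the product:
  L: −2·(3) − (-2) + (-1) − (0) = -5
  T: −2·(-1) − (1) + (-2) − (-1) = 0
So the dimensions are [L⁻⁵].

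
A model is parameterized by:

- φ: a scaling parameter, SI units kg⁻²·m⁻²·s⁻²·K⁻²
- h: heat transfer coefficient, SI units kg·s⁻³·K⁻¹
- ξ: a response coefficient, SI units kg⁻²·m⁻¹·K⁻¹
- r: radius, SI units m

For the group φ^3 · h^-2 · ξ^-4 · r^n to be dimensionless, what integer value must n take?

Balance the L exponent: (1)·n from r, plus 3·(-2) − 2·(0) − 4·(-1) = -2 from the rest, must sum to zero.
n − 2 = 0, so n = 2.

2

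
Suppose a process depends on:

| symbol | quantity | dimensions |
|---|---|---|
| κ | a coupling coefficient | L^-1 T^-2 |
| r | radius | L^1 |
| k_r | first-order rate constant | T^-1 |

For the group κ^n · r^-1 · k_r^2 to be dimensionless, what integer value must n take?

-1

Balance the L exponent: (-1)·n from κ, plus −(1) + 2·(0) = -1 from the rest, must sum to zero.
−n − 1 = 0, so n = -1.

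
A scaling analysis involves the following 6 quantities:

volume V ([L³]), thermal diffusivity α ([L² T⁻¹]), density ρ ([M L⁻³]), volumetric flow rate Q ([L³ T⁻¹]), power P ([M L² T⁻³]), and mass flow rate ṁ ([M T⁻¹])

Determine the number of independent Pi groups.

There are 6 variables and 3 base dimensions (M, L, T).
The dimension matrix has rank 3.
Independent dimensionless groups: 6 − 3 = 3.

3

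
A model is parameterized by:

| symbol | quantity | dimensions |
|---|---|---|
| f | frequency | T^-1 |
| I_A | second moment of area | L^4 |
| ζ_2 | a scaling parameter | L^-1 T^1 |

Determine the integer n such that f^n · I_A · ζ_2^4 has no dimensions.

4

Balance the T exponent: (-1)·n from f, plus (0) + 4·(1) = 4 from the rest, must sum to zero.
−n + 4 = 0, so n = 4.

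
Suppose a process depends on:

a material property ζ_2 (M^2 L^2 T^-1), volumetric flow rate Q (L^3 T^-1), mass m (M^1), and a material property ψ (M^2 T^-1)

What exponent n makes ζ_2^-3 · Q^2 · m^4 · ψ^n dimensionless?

1

Balance the M exponent: (2)·n from ψ, plus −3·(2) + 2·(0) + 4·(1) = -2 from the rest, must sum to zero.
2n − 2 = 0, so n = 1.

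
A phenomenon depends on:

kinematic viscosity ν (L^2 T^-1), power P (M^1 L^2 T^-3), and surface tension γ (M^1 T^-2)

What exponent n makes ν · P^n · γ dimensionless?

Balance the M exponent: (1)·n from P, plus (0) + (1) = 1 from the rest, must sum to zero.
n + 1 = 0, so n = -1.

-1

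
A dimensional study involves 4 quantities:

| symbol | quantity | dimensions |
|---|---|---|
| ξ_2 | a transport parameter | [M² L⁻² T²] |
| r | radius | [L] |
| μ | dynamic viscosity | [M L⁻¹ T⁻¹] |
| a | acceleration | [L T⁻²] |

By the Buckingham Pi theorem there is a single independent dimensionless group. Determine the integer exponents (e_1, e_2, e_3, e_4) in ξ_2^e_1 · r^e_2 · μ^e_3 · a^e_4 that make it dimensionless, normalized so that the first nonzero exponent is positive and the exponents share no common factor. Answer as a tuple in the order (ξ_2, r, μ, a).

M: e_1·(2) + e_2·(0) + e_3·(1) + e_4·(0) = 0
L: e_1·(-2) + e_2·(1) + e_3·(-1) + e_4·(1) = 0
T: e_1·(2) + e_2·(0) + e_3·(-1) + e_4·(-2) = 0
Solving this homogeneous linear system for the smallest-integer solution (first nonzero entry positive) gives (1, -2, -2, 2).

(1, -2, -2, 2)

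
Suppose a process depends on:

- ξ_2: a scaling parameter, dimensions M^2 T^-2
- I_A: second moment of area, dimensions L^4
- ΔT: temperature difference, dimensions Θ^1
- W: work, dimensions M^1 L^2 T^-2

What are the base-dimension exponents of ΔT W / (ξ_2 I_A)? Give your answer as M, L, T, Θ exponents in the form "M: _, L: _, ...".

Collect each base-dimension exponent across the product:
  M: −(2) − (0) + (0) + (1) = -1
  L: −(0) − (4) + (0) + (2) = -2
  T: −(-2) − (0) + (0) + (-2) = 0
  Θ: −(0) − (0) + (1) + (0) = 1
So the dimensions are [M⁻¹ L⁻² Θ].

M: -1, L: -2, T: 0, Θ: 1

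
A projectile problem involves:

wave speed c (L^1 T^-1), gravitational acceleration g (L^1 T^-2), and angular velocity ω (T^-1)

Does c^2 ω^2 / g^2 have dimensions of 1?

Sum the exponent of each base dimension across the product:
  M: 2·[c]_M − 2·[g]_M + 2·[ω]_M = 2·(0) − 2·(0) + 2·(0) = 0
  L: 2·[c]_L − 2·[g]_L + 2·[ω]_L = 2·(1) − 2·(1) + 2·(0) = 0
  T: 2·[c]_T − 2·[g]_T + 2·[ω]_T = 2·(-1) − 2·(-2) + 2·(-1) = 0
All base exponents vanish — dimensionless.

yes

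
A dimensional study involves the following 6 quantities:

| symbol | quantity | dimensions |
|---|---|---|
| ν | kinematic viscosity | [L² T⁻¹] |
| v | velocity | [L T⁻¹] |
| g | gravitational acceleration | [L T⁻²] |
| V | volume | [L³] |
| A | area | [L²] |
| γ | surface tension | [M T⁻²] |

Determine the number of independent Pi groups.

There are 6 variables and 3 base dimensions (M, L, T).
The dimension matrix has rank 3.
Independent dimensionless groups: 6 − 3 = 3.

3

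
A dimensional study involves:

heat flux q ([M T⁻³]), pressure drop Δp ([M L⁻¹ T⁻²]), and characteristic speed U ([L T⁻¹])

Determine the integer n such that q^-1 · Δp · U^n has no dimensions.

1

Balance the L exponent: (1)·n from U, plus −(0) + (-1) = -1 from the rest, must sum to zero.
n − 1 = 0, so n = 1.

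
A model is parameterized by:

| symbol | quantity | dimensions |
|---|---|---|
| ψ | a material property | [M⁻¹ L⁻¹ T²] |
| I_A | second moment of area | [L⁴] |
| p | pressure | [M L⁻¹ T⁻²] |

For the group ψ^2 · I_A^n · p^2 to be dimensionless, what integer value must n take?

Balance the L exponent: (4)·n from I_A, plus 2·(-1) + 2·(-1) = -4 from the rest, must sum to zero.
4n − 4 = 0, so n = 1.

1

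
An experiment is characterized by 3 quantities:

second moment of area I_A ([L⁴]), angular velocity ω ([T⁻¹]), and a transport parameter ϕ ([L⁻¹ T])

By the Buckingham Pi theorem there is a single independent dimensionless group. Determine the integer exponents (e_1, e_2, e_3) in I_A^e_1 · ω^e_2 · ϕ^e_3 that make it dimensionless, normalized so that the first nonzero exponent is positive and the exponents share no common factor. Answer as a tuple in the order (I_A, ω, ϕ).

L: e_1·(4) + e_2·(0) + e_3·(-1) = 0
T: e_1·(0) + e_2·(-1) + e_3·(1) = 0
Solving this homogeneous linear system for the smallest-integer solution (first nonzero entry positive) gives (1, 4, 4).

(1, 4, 4)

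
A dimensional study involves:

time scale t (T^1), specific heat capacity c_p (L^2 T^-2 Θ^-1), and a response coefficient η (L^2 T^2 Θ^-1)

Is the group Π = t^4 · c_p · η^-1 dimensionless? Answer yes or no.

Sum the exponent of each base dimension across the product:
  M: 4·[t]_M + [c_p]_M − [η]_M = 4·(0) + (0) − (0) = 0
  L: 4·[t]_L + [c_p]_L − [η]_L = 4·(0) + (2) − (2) = 0
  T: 4·[t]_T + [c_p]_T − [η]_T = 4·(1) + (-2) − (2) = 0
  Θ: 4·[t]_Θ + [c_p]_Θ − [η]_Θ = 4·(0) + (-1) − (-1) = 0
  N: 4·[t]_N + [c_p]_N − [η]_N = 4·(0) + (0) − (0) = 0
All base exponents vanish — dimensionless.

yes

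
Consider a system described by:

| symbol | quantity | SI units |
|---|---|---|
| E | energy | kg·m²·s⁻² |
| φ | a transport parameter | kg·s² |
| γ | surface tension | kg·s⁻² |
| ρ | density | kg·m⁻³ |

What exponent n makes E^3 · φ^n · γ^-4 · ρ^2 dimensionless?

-1

Balance the M exponent: (1)·n from φ, plus 3·(1) − 4·(1) + 2·(1) = 1 from the rest, must sum to zero.
n + 1 = 0, so n = -1.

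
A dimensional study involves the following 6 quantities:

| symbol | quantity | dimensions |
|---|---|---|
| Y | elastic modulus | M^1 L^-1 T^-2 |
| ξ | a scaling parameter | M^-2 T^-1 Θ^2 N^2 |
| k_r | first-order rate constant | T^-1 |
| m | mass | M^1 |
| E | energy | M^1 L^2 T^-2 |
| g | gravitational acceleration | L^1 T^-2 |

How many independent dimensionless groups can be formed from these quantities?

There are 6 variables and 5 base dimensions (M, L, T, Θ, N).
The dimension matrix has rank 4 (less than 5: the dimension vectors are linearly dependent).
Independent dimensionless groups: 6 − 4 = 2.

2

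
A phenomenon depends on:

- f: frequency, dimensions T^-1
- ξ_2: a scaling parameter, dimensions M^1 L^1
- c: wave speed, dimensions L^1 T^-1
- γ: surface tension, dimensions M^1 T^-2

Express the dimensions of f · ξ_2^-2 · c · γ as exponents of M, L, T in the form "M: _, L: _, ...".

Collect each base-dimension exponent across the product:
  M: (0) − 2·(1) + (0) + (1) = -1
  L: (0) − 2·(1) + (1) + (0) = -1
  T: (-1) − 2·(0) + (-1) + (-2) = -4
So the dimensions are [M⁻¹ L⁻¹ T⁻⁴].

M: -1, L: -1, T: -4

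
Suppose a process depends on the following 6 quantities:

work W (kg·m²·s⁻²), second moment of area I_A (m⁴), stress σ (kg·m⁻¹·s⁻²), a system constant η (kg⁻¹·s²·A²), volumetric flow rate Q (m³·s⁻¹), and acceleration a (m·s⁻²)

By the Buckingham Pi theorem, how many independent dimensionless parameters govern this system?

2

There are 6 variables and 4 base dimensions (M, L, T, I).
The dimension matrix has rank 4.
Independent dimensionless groups: 6 − 4 = 2.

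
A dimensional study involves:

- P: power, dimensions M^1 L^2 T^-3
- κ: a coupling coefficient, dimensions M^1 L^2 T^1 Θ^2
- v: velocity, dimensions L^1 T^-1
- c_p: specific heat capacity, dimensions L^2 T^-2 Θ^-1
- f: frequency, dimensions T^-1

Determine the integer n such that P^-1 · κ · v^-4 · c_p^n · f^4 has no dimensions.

Balance the L exponent: (2)·n from c_p, plus −(2) + (2) − 4·(1) + 4·(0) = -4 from the rest, must sum to zero.
2n − 4 = 0, so n = 2.

2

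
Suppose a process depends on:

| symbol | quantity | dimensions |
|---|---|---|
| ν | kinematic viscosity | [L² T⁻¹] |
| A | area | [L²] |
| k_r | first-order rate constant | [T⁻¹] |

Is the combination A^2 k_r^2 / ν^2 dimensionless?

Sum the exponent of each base dimension across the product:
  M: −2·[ν]_M + 2·[A]_M + 2·[k_r]_M = −2·(0) + 2·(0) + 2·(0) = 0
  L: −2·[ν]_L + 2·[A]_L + 2·[k_r]_L = −2·(2) + 2·(2) + 2·(0) = 0
  T: −2·[ν]_T + 2·[A]_T + 2·[k_r]_T = −2·(-1) + 2·(0) + 2·(-1) = 0
All base exponents vanish — dimensionless.

yes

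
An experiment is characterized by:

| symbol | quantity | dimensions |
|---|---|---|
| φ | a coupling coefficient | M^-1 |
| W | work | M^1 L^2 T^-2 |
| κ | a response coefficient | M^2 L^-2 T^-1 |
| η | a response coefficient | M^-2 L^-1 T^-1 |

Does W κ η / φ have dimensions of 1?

Sum the exponent of each base dimension across the product:
  M: −[φ]_M + [W]_M + [κ]_M + [η]_M = −(-1) + (1) + (2) + (-2) = 2
  L: −[φ]_L + [W]_L + [κ]_L + [η]_L = −(0) + (2) + (-2) + (-1) = -1
  T: −[φ]_T + [W]_T + [κ]_T + [η]_T = −(0) + (-2) + (-1) + (-1) = -4
Net dimensions [M² L⁻¹ T⁻⁴] ≠ [1] — not dimensionless.

no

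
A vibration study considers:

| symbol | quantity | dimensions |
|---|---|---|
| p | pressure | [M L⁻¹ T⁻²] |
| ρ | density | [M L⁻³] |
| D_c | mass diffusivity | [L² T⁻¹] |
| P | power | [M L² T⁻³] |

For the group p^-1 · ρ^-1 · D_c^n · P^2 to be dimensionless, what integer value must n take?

Balance the L exponent: (2)·n from D_c, plus −(-1) − (-3) + 2·(2) = 8 from the rest, must sum to zero.
2n + 8 = 0, so n = -4.

-4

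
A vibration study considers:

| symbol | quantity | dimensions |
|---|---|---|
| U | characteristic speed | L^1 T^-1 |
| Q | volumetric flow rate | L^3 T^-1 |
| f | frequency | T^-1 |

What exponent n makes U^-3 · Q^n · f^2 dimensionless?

1

Balance the L exponent: (3)·n from Q, plus −3·(1) + 2·(0) = -3 from the rest, must sum to zero.
3n − 3 = 0, so n = 1.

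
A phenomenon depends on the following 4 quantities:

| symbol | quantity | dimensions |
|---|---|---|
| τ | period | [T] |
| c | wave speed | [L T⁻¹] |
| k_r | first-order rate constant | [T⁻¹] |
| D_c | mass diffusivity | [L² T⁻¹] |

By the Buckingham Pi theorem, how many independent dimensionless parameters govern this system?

There are 4 variables and 2 base dimensions (L, T).
The dimension matrix has rank 2.
Independent dimensionless groups: 4 − 2 = 2.

2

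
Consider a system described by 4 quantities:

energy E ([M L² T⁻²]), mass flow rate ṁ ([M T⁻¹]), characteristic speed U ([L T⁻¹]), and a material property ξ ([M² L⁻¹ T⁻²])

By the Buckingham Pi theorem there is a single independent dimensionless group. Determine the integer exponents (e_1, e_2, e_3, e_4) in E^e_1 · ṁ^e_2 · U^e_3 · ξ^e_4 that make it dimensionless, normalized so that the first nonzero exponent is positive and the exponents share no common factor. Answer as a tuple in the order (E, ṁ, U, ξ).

(1, -3, -1, 1)

M: e_1·(1) + e_2·(1) + e_3·(0) + e_4·(2) = 0
L: e_1·(2) + e_2·(0) + e_3·(1) + e_4·(-1) = 0
T: e_1·(-2) + e_2·(-1) + e_3·(-1) + e_4·(-2) = 0
Solving this homogeneous linear system for the smallest-integer solution (first nonzero entry positive) gives (1, -3, -1, 1).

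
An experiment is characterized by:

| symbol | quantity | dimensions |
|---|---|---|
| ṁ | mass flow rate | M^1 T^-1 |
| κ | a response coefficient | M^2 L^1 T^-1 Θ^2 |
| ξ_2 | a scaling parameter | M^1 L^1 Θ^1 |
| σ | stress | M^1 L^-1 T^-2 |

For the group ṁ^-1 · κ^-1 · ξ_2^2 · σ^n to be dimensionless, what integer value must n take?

1

Balance the M exponent: (1)·n from σ, plus −(1) − (2) + 2·(1) = -1 from the rest, must sum to zero.
n − 1 = 0, so n = 1.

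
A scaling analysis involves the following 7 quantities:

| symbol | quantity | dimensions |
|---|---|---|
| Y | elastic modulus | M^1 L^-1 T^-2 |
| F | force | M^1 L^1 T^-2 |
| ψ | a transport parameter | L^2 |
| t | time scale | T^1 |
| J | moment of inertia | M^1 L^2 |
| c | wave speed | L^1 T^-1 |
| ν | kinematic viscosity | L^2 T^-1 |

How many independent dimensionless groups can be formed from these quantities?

4

There are 7 variables and 3 base dimensions (M, L, T).
The dimension matrix has rank 3.
Independent dimensionless groups: 7 − 3 = 4.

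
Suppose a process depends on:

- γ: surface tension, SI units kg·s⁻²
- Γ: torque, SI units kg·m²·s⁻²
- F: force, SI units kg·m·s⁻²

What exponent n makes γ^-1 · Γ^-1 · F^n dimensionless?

2

Balance the M exponent: (1)·n from F, plus −(1) − (1) = -2 from the rest, must sum to zero.
n − 2 = 0, so n = 2.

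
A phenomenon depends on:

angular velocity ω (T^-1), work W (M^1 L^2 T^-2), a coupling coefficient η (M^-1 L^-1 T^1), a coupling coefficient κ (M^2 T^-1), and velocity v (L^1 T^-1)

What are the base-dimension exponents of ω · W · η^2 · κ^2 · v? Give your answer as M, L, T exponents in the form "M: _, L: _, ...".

M: 3, L: 1, T: -4

Collect each base-dimension exponent across the product:
  M: (0) + (1) + 2·(-1) + 2·(2) + (0) = 3
  L: (0) + (2) + 2·(-1) + 2·(0) + (1) = 1
  T: (-1) + (-2) + 2·(1) + 2·(-1) + (-1) = -4
So the dimensions are [M³ L T⁻⁴].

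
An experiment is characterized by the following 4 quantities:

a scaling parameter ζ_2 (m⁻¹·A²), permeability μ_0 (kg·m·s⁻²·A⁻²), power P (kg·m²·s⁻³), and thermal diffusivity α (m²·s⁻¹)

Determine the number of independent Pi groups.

1

There are 4 variables and 4 base dimensions (M, L, T, I).
The dimension matrix has rank 3 (less than 4: the dimension vectors are linearly dependent).
Independent dimensionless groups: 4 − 3 = 1.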